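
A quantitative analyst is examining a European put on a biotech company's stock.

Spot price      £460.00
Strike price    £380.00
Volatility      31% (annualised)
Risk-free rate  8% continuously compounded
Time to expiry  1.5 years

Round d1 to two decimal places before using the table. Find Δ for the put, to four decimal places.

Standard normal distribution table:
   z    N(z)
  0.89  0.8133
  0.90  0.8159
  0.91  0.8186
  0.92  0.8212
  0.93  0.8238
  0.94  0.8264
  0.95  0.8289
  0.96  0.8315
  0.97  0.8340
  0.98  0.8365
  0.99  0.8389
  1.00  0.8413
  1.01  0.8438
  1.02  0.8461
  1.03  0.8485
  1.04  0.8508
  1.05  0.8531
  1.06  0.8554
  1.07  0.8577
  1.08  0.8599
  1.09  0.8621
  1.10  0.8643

-0.1562

T = 1.5;  σ√T = 0.3797
d₁ = [ln(460/380) + (0.08 + ½·0.31²)·1.5] / (σ√T) = (0.1911 + 0.1921) / 0.3797 = 1.0091 ⇒ 1.01
N(d₁) = N(1.01) = 0.8438
Δ_put = N(d₁) − 1 = 0.8438 − 1 = -0.1562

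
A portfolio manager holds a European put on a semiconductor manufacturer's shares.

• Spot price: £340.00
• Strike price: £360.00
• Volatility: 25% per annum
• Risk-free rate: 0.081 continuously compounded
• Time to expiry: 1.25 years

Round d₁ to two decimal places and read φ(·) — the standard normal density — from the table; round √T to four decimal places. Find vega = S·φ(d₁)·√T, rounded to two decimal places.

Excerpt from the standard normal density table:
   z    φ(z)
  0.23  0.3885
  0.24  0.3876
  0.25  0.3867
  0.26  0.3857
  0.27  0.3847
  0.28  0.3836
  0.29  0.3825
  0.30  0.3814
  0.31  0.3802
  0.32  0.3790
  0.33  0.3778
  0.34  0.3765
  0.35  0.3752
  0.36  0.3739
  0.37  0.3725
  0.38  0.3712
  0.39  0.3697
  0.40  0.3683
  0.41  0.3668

T = 1.25;  σ√T = 0.2795
d₁ = [ln(340/360) + (0.081 + 0.25²/2)·1.25] / 0.2795 = [-0.0572 + 0.1403] / 0.2795 = 0.2975 which rounds to 0.30
√T = √1.25 = 1.1180
φ(d₁) = φ(0.30) = 0.3814
vega = S·φ(d₁)·√T = 340·0.3814·1.1180 = 144.9778
(Vega is the same for a European call and put with the same parameters.)

144.98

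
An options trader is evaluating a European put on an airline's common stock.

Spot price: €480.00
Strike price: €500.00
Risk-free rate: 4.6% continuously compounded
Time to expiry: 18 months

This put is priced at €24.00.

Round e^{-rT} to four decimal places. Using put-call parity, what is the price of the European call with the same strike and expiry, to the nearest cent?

€37.35

e^(−rT) = e^(−0.046·1.5) = 0.9333
Put-call parity: C − P = S − K·e^(−rT) = 480 − 500·0.9333 = 480 − 466.6500 = 13.3500
C = P + (C − P) = 24.00 + (13.3500) = 37.3500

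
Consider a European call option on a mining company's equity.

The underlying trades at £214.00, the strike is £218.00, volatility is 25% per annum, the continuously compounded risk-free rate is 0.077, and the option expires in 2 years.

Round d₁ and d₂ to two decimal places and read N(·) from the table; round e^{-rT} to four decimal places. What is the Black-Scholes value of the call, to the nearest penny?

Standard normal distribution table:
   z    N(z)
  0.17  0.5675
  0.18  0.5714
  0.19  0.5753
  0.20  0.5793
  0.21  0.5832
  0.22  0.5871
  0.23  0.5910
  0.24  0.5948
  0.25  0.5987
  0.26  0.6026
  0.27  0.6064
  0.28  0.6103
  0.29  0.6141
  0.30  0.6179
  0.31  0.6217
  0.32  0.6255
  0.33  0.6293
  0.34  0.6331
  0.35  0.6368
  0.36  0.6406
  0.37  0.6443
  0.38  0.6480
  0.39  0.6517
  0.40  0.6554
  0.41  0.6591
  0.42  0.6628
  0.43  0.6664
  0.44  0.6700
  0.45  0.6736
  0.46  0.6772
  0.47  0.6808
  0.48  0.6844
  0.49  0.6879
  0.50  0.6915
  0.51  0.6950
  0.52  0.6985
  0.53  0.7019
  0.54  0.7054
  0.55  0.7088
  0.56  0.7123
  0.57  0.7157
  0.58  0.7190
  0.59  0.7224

σ√T = 0.25·√2 = 0.3536
ln(S/K) + (r + σ²/2)T = ln(214/218) + (0.077 + 0.25²/2)·2 = -0.0185 + 0.2165 = 0.1980
d₁ = 0.1980 / 0.3536 = 0.5600 ⇒ 0.56
d₂ = d₁ − σ√T = 0.5600 − 0.3536 = 0.2064 ⇒ 0.21
exp(−rT) = exp(−0.077·2) = 0.8573
N(d₁) = N(0.56) = 0.7123;  N(d₂) = N(0.21) = 0.5832
C = 214·0.7123 − 218·0.8573·0.5832 = 152.4322 − 108.9951 = 43.4371

£43.44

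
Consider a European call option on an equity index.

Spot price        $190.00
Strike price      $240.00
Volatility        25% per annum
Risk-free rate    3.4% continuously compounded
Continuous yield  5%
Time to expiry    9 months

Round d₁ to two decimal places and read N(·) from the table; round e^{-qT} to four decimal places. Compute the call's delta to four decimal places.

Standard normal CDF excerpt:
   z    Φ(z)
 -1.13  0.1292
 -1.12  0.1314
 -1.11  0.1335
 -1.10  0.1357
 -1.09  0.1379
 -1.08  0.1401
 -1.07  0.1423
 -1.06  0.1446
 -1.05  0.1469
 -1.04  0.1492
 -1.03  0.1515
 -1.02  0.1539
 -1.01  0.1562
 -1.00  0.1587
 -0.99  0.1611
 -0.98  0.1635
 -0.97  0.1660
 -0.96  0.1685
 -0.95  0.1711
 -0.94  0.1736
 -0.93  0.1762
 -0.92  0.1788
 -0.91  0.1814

0.1459

σ√T = 0.25 × 0.8660 = 0.2165
ln(S/K) + (r − q + σ²/2)T = ln(190/240) + (0.034 − 0.05 + 0.25²/2)·0.75 = -0.2336 + 0.0114 = -0.2222
d₁ = -0.2222 / 0.2165 = -1.0262 ⇒ -1.03
N(d₁) = N(-1.03) = 0.1515
Δ_call = e^(−qT)·N(d₁) = 0.9632·0.1515 = 0.1459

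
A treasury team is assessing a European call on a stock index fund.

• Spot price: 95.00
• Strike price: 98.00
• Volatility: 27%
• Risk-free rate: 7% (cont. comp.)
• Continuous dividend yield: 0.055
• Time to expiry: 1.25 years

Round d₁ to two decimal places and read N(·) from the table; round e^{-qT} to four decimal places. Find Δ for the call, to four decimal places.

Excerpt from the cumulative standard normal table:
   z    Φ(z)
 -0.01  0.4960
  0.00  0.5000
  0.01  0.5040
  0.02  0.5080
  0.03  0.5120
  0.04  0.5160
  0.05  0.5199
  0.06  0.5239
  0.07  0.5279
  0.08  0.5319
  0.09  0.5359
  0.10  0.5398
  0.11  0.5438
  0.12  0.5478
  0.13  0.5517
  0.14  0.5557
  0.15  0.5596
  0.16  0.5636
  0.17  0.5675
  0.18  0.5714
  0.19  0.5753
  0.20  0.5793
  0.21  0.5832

0.5077

T = 1.25;  σ√T = 0.3019
ln(S/K) + (r − q + σ²/2)T = ln(95/98) + (0.07 − 0.055 + 0.27²/2)·1.25 = -0.0311 + 0.0643 = 0.0332
d₁ = 0.0332 / 0.3019 = 0.1101 ⇒ 0.11
N(d₁) = N(0.11) = 0.5438
Δ_call = e^(−qT)·N(d₁) = 0.9336·0.5438 = 0.5077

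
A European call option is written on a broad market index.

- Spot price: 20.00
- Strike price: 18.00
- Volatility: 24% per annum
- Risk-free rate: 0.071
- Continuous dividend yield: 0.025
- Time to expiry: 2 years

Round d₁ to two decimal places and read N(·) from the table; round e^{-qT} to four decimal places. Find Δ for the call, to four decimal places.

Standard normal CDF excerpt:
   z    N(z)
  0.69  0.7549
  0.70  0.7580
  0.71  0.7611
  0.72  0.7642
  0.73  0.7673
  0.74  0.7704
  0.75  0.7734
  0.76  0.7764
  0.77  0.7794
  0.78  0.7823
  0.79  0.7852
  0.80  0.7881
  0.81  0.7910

0.7357

σ√T = 0.24·√2 = 0.3394
d₁ = [ln(20/18) + (0.071 − 0.025 + 0.24²/2)·2] / 0.3394 = [0.1054 + 0.1496] / 0.3394 = 0.7512 which rounds to 0.75
N(d₁) = N(0.75) = 0.7734
Δ_call = exp(−qT)·N(d₁) = 0.9512·0.7734 = 0.7357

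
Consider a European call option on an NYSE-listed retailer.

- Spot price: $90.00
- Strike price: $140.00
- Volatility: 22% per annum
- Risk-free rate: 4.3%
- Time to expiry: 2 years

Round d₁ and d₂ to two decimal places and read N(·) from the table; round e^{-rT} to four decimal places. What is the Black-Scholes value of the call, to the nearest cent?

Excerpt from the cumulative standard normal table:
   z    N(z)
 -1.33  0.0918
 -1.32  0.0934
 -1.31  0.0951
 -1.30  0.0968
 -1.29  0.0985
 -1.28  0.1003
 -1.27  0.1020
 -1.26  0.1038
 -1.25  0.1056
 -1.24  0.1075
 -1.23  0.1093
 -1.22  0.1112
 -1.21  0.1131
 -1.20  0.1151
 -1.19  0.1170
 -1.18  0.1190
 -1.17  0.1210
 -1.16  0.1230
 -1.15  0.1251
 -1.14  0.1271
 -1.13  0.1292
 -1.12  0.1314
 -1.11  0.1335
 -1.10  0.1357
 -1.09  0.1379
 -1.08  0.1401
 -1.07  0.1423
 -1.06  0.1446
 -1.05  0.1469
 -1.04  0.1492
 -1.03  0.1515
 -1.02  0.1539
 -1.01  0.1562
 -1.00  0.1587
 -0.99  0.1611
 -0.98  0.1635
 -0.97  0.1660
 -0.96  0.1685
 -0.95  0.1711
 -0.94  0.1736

$2.06

σ√T = 0.22·√2 = 0.3111
d₁ = [ln(90/140) + (0.043 + ½·0.22²)·2] / (σ√T) = (-0.4418 + 0.1344) / 0.3111 = -0.9881 → -0.99
d₂ = -0.9881 − 0.3111 = -1.2993 → -1.30
exp(−rT) = exp(−0.043·2) = 0.9176
N(d₁) = N(-0.99) = 0.1611;  N(d₂) = N(-1.30) = 0.0968
C = 90·0.1611 − 140·0.9176·0.0968 = 14.4990 − 12.4353 = 2.0637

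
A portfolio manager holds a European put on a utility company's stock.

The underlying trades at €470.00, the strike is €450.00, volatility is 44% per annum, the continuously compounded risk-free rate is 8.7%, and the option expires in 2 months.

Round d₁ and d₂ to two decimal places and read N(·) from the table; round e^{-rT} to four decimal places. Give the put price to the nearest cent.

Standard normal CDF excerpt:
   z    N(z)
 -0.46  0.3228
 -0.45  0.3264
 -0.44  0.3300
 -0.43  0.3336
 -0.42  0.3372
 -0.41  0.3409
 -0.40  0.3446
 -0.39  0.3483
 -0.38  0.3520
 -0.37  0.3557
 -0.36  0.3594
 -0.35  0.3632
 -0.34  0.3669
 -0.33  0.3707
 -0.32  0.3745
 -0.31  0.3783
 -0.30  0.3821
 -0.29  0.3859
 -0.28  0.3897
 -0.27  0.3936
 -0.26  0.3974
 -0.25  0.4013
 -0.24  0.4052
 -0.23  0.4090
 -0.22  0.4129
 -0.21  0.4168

σ√T = 0.44 × 0.4082 = 0.1796
d₁ = [ln(470/450) + (0.087 + 0.44²/2)·0.1667] / 0.1796 = [0.0435 + 0.0306] / 0.1796 = 0.4126 which rounds to 0.41
d₂ = d₁ − σ√T = 0.4126 − 0.1796 = 0.2330 which rounds to 0.23
exp(−rT) = exp(−0.087·0.1667) = 0.9856
N(−d₂) = N(-0.23) = 0.4090;  N(−d₁) = N(-0.41) = 0.3409
P = 450·0.9856·0.4090 − 470·0.3409 = 181.3997 − 160.2230 = 21.1767

€21.18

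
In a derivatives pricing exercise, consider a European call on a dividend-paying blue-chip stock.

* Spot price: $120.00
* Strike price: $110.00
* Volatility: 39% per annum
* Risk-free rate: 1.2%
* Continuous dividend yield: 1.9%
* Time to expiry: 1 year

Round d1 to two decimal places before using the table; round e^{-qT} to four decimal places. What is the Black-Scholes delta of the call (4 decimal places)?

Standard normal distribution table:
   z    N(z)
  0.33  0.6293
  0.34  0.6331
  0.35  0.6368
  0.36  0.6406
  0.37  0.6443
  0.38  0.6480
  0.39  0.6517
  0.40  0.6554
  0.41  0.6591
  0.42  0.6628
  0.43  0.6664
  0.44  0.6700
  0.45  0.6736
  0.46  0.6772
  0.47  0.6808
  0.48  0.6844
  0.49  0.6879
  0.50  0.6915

0.6431

T = 1;  σ√T = 0.3900
d₁ = [ln(120/110) + (0.012 − 0.019 + ½·0.39²)·1] / (σ√T) = (0.0870 + 0.0691) / 0.3900 = 0.4002 ⇒ 0.40
N(d₁) = N(0.40) = 0.6554
Δ_call = e^(−qT)·N(d₁) = 0.9812·0.6554 = 0.6431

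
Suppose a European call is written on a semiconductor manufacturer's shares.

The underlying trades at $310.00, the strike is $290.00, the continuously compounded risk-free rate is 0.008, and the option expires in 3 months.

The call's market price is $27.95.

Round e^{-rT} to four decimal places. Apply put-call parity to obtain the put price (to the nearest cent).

$7.37

exp(−rT) = exp(−0.008·0.25) = 0.9980
Put-call parity: C − P = S − K·e^(−rT) = 310 − 290·0.9980 = 310 − 289.4200 = 20.5800
P = C − (C − P) = 27.95 − (20.5800) = 7.3700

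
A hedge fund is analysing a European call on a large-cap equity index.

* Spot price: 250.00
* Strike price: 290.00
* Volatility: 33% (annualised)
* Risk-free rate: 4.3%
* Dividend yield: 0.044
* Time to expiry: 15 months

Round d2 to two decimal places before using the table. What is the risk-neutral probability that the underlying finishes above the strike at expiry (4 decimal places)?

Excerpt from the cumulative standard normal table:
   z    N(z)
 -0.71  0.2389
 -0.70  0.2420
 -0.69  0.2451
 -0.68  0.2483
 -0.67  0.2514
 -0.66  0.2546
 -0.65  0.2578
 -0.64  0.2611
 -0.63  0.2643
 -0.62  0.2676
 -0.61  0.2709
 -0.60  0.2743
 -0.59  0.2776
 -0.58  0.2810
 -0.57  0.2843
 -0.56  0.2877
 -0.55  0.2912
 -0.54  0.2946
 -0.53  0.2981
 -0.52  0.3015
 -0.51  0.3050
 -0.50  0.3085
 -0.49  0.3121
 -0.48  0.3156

σ√T = 0.33 × 1.1180 = 0.3690
d₁ = [ln(250/290) + (0.043 − 0.044 + 0.33²/2)·1.25] / 0.3690 = [-0.1484 + 0.0668] / 0.3690 = -0.2212 ≈ -0.22
d₂ = d₁ − σ√T = -0.2212 − 0.3690 = -0.5901 ≈ -0.59
Risk-neutral Pr[S_T > K] = N(d₂) = N(-0.59) = 0.2776

0.2776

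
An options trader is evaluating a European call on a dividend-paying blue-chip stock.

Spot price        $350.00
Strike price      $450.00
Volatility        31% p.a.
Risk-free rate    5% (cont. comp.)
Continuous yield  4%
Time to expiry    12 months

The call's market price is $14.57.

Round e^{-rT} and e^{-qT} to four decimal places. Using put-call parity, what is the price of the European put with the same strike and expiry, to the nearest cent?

e^(−qT) = e^(−0.04·1) = 0.9608;  e^(−rT) = e^(−0.05·1) = 0.9512
Put-call parity: C − P = S·e^(−qT) − K·e^(−rT) = 350·0.9608 − 450·0.9512 = 336.2800 − 428.0400 = -91.7600
P = C − (C − P) = 14.57 − (-91.7600) = 106.3300

$106.33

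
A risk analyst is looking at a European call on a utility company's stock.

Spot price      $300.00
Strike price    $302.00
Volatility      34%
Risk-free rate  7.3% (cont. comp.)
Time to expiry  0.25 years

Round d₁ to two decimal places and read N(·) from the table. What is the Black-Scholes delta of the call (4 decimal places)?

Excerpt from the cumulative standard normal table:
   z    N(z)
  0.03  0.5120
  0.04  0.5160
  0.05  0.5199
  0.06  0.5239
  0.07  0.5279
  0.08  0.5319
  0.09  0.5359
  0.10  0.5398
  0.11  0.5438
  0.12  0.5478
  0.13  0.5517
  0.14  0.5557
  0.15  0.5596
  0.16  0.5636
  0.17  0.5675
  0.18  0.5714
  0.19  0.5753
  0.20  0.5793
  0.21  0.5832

σ√T = 0.34 × 0.5000 = 0.1700
d₁ = [ln(300/302) + (0.073 + 0.34²/2)·0.25] / 0.1700 = [-0.0066 + 0.0327] / 0.1700 = 0.1533 → 0.15
N(d₁) = N(0.15) = 0.5596
Δ_call = N(d₁) = 0.5596

0.5596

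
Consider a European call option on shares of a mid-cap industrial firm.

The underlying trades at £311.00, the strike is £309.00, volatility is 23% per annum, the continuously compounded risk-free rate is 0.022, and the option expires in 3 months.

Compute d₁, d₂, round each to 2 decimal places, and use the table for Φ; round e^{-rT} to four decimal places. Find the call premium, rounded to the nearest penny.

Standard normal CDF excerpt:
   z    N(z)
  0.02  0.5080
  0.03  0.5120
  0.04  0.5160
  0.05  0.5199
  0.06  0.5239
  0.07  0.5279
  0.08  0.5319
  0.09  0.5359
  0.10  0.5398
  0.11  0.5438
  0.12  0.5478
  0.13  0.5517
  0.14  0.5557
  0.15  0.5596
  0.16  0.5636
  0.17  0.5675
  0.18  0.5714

σ√T = 0.23 × 0.5000 = 0.1150
ln(S/K) + (r + σ²/2)T = ln(311/309) + (0.022 + 0.23²/2)·0.25 = 0.0065 + 0.0121 = 0.0186
d₁ = 0.0186 / 0.1150 = 0.1614 ⇒ 0.16
d₂ = d₁ − σ√T = 0.1614 − 0.1150 = 0.0464 ⇒ 0.05
exp(−rT) = exp(−0.022·0.25) = 0.9945
N(d₁) = N(0.16) = 0.5636;  N(d₂) = N(0.05) = 0.5199
C = 311·0.5636 − 309·0.9945·0.5199 = 175.2796 − 159.7655 = 15.5141

£15.51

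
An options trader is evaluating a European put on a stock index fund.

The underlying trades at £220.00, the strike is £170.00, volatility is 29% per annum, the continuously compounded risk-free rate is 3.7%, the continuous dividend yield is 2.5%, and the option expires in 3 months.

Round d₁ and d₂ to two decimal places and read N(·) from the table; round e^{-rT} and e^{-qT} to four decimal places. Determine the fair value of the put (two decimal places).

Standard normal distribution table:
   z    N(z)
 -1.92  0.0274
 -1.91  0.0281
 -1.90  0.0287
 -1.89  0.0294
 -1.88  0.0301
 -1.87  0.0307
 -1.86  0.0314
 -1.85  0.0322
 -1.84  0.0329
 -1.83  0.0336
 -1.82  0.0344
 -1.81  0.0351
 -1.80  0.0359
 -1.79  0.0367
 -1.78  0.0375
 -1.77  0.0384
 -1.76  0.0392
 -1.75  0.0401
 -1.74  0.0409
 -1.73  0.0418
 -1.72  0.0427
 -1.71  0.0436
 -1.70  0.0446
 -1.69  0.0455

£0.33

σ√T = 0.29·√0.25 = 0.1450
d₁ = [ln(220/170) + (0.037 − 0.025 + 0.29²/2)·0.25] / 0.1450 = [0.2578 + 0.0135] / 0.1450 = 1.8713 ⇒ 1.87
d₂ = d₁ − σ√T = 1.8713 − 0.1450 = 1.7263 ⇒ 1.73
e^(−qT) = e^(−0.025·0.25) = 0.9938;  e^(−rT) = e^(−0.037·0.25) = 0.9908
N(−d₂) = N(-1.73) = 0.0418;  N(−d₁) = N(-1.87) = 0.0307
P = 170·0.9908·0.0418 − 220·0.9938·0.0307 = 7.0406 − 6.7121 = 0.3285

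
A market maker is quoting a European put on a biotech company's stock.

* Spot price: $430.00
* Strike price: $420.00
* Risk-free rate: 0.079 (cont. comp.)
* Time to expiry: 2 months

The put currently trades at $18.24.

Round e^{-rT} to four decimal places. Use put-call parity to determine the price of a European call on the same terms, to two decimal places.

exp(−rT) = exp(−0.079·0.1667) = 0.9869
Put-call parity: C − P = S − K·e^(−rT) = 430 − 420·0.9869 = 430 − 414.4980 = 15.5020
C = P + (C − P) = 18.24 + (15.5020) = 33.7420

$33.74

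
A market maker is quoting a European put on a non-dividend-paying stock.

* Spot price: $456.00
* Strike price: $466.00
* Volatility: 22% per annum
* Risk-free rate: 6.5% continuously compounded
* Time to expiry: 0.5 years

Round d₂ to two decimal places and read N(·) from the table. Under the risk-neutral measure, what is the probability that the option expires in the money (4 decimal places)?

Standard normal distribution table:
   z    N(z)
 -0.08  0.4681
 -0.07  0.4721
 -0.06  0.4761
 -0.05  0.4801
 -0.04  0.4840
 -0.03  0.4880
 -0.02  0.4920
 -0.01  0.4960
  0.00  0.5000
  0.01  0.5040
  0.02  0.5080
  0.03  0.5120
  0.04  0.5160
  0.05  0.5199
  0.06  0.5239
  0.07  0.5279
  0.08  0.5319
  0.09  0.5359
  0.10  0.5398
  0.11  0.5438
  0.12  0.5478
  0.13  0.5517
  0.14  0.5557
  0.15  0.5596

0.5040

σ√T = 0.22·√0.5 = 0.1556
d₁ = [ln(456/466) + (0.065 + 0.22²/2)·0.5] / 0.1556 = [-0.0217 + 0.0446] / 0.1556 = 0.1473 ≈ 0.15
d₂ = d₁ − σ√T = 0.1473 − 0.1556 = -0.0083 ≈ -0.01
Risk-neutral Pr[S_T < K] = N(−d₂) = N(0.01) = 0.5040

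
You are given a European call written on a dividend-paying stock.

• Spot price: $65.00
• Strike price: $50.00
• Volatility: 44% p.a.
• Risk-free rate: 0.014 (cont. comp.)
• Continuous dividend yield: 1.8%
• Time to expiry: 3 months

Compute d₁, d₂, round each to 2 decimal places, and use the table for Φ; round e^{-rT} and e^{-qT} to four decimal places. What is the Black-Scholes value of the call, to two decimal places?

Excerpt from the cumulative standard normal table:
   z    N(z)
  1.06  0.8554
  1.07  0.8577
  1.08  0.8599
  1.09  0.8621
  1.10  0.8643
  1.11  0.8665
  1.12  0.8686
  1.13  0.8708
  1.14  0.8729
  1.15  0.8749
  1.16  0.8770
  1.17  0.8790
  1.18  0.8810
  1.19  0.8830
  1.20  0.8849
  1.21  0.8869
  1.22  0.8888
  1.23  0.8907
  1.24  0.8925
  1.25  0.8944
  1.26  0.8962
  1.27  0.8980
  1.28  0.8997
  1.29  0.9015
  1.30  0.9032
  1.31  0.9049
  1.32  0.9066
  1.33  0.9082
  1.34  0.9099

T = 0.25;  σ√T = 0.2200
d₁ = [ln(65/50) + (0.014 − 0.018 + ½·0.44²)·0.25] / (σ√T) = (0.2624 + 0.0232) / 0.2200 = 1.2980 which rounds to 1.30
d₂ = 1.2980 − 0.2200 = 1.0780 which rounds to 1.08
exp(−qT) = exp(−0.018·0.25) = 0.9955;  exp(−rT) = exp(−0.014·0.25) = 0.9965
C = 65·0.9955·N(1.30) − 50·0.9965·N(1.08) = 65·0.9955·0.9032 − 50·0.9965·0.8599 = 58.4438 − 42.8445 = 15.5993

$15.60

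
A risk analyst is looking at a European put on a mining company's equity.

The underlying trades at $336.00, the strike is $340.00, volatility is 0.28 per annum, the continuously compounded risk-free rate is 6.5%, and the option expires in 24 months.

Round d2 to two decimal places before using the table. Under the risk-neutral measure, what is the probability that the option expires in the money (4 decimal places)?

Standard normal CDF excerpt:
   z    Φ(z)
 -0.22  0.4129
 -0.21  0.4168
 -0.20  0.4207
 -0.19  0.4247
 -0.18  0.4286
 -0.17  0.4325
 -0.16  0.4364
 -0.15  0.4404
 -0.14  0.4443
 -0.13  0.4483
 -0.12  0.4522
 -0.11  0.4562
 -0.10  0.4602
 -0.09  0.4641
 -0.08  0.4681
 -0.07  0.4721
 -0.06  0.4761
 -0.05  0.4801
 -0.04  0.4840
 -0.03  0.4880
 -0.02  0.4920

σ√T = 0.28 × 1.4142 = 0.3960
d₁ = [ln(336/340) + (0.065 + ½·0.28²)·2] / (σ√T) = (-0.0118 + 0.2084) / 0.3960 = 0.4964 which rounds to 0.50
d₂ = 0.4964 − 0.3960 = 0.1004 which rounds to 0.10
Pr(exercise) under Q = N(−d₂) = N(-0.10) = 0.4602

0.4602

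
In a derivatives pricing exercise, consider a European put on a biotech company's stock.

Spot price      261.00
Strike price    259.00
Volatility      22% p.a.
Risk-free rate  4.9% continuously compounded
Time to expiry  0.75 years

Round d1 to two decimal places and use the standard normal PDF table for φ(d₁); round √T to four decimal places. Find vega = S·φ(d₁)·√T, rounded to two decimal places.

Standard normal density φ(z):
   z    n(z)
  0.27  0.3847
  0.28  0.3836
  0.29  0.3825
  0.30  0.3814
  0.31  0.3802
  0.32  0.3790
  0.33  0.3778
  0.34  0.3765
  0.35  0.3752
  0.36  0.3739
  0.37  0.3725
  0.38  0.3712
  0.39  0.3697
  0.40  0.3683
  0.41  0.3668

T = 0.75;  σ√T = 0.1905
ln(S/K) + (r + σ²/2)T = ln(261/259) + (0.049 + 0.22²/2)·0.75 = 0.0077 + 0.0549 = 0.0626
d₁ = 0.0626 / 0.1905 = 0.3285 which rounds to 0.33
√T = √0.75 = 0.8660
φ(d₁) = φ(0.33) = 0.3778
vega = S·φ(d₁)·√T = 261·0.3778·0.8660 = 85.3926

85.39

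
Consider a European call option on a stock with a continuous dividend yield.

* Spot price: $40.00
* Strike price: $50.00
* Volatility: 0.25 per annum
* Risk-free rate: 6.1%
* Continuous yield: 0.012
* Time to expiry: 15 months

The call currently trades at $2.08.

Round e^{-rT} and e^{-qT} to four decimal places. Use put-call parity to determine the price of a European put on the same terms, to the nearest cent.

exp(−qT) = exp(−0.012·1.25) = 0.9851;  exp(−rT) = exp(−0.061·1.25) = 0.9266
Put-call parity: C − P = S·e^(−qT) − K·e^(−rT) = 40·0.9851 − 50·0.9266 = 39.4040 − 46.3300 = -6.9260
P = C − (C − P) = 2.08 − (-6.9260) = 9.0060

$9.01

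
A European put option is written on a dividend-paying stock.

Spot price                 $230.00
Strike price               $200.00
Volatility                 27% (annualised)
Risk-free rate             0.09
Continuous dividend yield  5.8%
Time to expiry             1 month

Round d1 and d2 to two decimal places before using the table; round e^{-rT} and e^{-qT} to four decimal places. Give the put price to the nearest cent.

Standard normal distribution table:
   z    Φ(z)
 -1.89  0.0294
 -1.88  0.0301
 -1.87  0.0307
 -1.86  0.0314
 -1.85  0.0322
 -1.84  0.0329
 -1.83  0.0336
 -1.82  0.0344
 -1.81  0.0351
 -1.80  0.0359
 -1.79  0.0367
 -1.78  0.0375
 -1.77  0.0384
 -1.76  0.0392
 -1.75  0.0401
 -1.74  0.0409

T = 0.08333;  σ√T = 0.0779
d₁ = [ln(230/200) + (0.09 − 0.058 + ½·0.27²)·0.08333] / (σ√T) = (0.1398 + 0.0057) / 0.0779 = 1.8663 ≈ 1.87
d₂ = 1.8663 − 0.0779 = 1.7884 ≈ 1.79
e^(−qT) = e^(−0.058·0.08333) = 0.9952;  e^(−rT) = e^(−0.09·0.08333) = 0.9925
N(−d₂) = N(-1.79) = 0.0367;  N(−d₁) = N(-1.87) = 0.0307
P = 200·0.9925·0.0367 − 230·0.9952·0.0307 = 7.2850 − 7.0271 = 0.2578

$0.26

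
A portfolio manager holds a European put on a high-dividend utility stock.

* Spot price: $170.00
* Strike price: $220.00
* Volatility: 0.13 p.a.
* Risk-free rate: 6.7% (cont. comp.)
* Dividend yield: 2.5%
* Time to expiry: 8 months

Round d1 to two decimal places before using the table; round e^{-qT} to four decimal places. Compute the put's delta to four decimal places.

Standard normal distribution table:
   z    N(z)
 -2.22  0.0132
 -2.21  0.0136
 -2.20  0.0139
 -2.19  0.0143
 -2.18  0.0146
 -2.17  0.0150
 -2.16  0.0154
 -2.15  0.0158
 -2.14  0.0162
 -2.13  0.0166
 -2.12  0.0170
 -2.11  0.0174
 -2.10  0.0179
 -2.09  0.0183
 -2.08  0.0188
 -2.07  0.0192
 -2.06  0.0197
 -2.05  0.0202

σ√T = 0.13·√0.6667 = 0.1061
d₁ = [ln(170/220) + (0.067 − 0.025 + ½·0.13²)·0.6667] / (σ√T) = (-0.2578 + 0.0336) / 0.1061 = -2.1122 which rounds to -2.11
N(d₁) = N(-2.11) = 0.0174
Δ_put = e^(−qT)·(N(d₁) − 1) = 0.9835·(0.0174 − 1) = -0.9664

-0.9664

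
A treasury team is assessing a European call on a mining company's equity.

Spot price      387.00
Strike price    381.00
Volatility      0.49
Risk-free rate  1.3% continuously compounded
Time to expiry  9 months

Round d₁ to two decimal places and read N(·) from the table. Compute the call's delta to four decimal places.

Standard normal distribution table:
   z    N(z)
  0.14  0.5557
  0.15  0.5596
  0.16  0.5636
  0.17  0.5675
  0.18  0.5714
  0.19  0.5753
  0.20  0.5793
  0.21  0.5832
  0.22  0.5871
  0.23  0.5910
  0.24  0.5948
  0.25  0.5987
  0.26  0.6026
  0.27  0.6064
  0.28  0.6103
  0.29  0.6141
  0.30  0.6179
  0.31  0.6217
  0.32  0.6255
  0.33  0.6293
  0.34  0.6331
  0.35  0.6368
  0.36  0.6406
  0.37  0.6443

σ√T = 0.49·√0.75 = 0.4244
d₁ = [ln(387/381) + (0.013 + 0.49²/2)·0.75] / 0.4244 = [0.0156 + 0.0998] / 0.4244 = 0.2720 which rounds to 0.27
N(d₁) = N(0.27) = 0.6064
Δ_call = N(d₁) = 0.6064

0.6064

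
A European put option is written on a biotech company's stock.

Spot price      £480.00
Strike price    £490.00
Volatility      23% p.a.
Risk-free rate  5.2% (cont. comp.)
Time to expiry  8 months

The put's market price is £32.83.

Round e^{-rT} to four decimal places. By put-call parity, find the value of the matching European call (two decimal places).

£39.54

e^(−rT) = e^(−0.052·0.6667) = 0.9659
Put-call parity: C − P = S − K·e^(−rT) = 480 − 490·0.9659 = 480 − 473.2910 = 6.7090
C = P + (C − P) = 32.83 + (6.7090) = 39.5390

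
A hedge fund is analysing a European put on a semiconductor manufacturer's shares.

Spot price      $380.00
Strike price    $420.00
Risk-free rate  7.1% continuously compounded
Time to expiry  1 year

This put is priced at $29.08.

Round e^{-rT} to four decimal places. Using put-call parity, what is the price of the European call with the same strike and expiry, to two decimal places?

$17.85

e^(−rT) = e^(−0.071·1) = 0.9315
Put-call parity: C − P = S − K·e^(−rT) = 380 − 420·0.9315 = 380 − 391.2300 = -11.2300
C = P + (C − P) = 29.08 + (-11.2300) = 17.8500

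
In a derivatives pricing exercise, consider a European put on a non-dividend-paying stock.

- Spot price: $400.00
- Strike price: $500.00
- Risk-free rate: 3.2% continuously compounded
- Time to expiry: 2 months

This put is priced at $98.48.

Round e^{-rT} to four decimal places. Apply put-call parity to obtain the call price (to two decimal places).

e^(−rT) = e^(−0.032·0.1667) = 0.9947
Put-call parity: C − P = S − K·e^(−rT) = 400 − 500·0.9947 = 400 − 497.3500 = -97.3500
C = P + (C − P) = 98.48 + (-97.3500) = 1.1300

$1.13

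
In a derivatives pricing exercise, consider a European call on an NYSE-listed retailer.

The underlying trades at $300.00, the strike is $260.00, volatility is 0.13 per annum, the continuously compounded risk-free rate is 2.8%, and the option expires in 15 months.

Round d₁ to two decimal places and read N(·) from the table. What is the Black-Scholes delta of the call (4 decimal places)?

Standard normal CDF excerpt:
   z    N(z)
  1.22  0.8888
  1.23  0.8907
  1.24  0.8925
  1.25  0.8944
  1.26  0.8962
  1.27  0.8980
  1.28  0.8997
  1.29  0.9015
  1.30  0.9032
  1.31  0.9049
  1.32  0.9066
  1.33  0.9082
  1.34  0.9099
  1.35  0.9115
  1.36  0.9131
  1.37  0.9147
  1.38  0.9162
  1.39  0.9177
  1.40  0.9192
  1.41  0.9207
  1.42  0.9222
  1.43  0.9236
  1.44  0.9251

0.9032

σ√T = 0.13 × 1.1180 = 0.1453
d₁ = [ln(300/260) + (0.028 + 0.13²/2)·1.25] / 0.1453 = [0.1431 + 0.0456] / 0.1453 = 1.2980 which rounds to 1.30
N(d₁) = N(1.30) = 0.9032
Δ_call = N(d₁) = 0.9032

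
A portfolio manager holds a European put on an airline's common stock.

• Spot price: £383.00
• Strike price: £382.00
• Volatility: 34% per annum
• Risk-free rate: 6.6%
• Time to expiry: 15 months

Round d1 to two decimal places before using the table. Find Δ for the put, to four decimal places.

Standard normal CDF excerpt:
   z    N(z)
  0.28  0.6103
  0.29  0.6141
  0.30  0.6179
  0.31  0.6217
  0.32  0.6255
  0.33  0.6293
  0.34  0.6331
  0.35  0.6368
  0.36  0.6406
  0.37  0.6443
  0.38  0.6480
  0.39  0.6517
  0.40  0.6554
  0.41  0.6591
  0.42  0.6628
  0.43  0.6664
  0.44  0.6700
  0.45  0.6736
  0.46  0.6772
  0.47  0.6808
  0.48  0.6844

-0.3409

σ√T = 0.34·√1.25 = 0.3801
d₁ = [ln(383/382) + (0.066 + ½·0.34²)·1.25] / (σ√T) = (0.0026 + 0.1548) / 0.3801 = 0.4140 which rounds to 0.41
N(d₁) = N(0.41) = 0.6591
Δ_put = N(d₁) − 1 = 0.6591 − 1 = -0.3409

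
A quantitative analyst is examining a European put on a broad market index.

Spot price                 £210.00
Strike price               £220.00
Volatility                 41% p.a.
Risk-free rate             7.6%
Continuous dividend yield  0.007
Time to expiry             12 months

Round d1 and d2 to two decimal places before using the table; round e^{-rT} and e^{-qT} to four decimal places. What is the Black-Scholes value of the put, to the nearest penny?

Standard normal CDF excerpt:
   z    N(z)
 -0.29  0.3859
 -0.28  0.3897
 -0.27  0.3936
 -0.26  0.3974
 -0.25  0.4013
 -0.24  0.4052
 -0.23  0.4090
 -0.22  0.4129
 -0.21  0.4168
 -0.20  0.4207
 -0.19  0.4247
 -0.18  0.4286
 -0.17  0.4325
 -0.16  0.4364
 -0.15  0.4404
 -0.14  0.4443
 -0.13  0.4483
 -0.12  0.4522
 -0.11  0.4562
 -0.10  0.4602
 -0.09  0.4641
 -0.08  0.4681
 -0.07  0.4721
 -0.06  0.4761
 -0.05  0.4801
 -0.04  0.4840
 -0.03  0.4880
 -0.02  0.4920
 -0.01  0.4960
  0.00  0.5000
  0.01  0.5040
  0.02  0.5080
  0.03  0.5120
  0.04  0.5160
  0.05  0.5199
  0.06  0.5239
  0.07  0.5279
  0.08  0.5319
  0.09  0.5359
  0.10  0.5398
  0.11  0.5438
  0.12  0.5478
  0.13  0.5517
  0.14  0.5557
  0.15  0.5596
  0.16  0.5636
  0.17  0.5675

£31.23

σ√T = 0.41 × 1.0000 = 0.4100
d₁ = [ln(210/220) + (0.076 − 0.007 + 0.41²/2)·1] / 0.4100 = [-0.0465 + 0.1530] / 0.4100 = 0.2598 ≈ 0.26
d₂ = d₁ − σ√T = 0.2598 − 0.4100 = -0.1502 ≈ -0.15
e^(−qT) = e^(−0.007·1) = 0.9930;  e^(−rT) = e^(−0.076·1) = 0.9268
N(−d₂) = N(0.15) = 0.5596;  N(−d₁) = N(-0.26) = 0.3974
P = 220·0.9268·0.5596 − 210·0.9930·0.3974 = 114.1002 − 82.8698 = 31.2304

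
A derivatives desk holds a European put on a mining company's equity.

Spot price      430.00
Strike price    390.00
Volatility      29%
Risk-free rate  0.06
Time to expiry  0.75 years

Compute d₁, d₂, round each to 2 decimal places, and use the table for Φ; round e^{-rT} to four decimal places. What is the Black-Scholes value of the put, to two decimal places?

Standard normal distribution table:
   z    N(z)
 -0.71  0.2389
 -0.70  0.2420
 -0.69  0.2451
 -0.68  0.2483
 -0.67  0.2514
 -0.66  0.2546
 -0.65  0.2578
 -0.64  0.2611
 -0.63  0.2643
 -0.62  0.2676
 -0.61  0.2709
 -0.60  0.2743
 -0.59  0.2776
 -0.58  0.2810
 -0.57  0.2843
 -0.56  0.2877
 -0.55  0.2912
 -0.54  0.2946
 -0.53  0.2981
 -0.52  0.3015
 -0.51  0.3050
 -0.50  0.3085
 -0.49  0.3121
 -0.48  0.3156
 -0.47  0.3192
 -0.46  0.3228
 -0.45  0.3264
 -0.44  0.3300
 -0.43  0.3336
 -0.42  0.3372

17.64

σ√T = 0.29 × 0.8660 = 0.2511
d₁ = [ln(430/390) + (0.06 + 0.29²/2)·0.75] / 0.2511 = [0.0976 + 0.0765] / 0.2511 = 0.6935 ≈ 0.69
d₂ = d₁ − σ√T = 0.6935 − 0.2511 = 0.4424 ≈ 0.44
exp(−rT) = exp(−0.06·0.75) = 0.9560
P = 390·0.9560·N(-0.44) − 430·N(-0.69) = 390·0.9560·0.3300 − 430·0.2451 = 123.0372 − 105.3930 = 17.6442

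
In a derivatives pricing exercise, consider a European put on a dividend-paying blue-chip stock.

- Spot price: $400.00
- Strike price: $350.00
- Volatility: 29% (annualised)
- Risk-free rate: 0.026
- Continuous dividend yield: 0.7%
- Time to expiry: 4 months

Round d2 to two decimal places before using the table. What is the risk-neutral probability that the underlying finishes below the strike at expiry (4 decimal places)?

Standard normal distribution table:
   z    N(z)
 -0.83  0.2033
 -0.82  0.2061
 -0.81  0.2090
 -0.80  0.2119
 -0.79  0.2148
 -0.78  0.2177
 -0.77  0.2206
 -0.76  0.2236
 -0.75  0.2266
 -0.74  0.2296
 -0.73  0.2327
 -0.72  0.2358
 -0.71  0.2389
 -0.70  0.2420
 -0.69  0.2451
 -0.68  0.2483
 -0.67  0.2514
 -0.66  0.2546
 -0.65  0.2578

0.2266

T = 0.3333;  σ√T = 0.1674
ln(S/K) + (r − q + σ²/2)T = ln(400/350) + (0.026 − 0.007 + 0.29²/2)·0.3333 = 0.1335 + 0.0203 = 0.1539
d₁ = 0.1539 / 0.1674 = 0.9191 ⇒ 0.92
d₂ = d₁ − σ√T = 0.9191 − 0.1674 = 0.7516 ⇒ 0.75
Pr(exercise) under Q = N(−d₂) = N(-0.75) = 0.2266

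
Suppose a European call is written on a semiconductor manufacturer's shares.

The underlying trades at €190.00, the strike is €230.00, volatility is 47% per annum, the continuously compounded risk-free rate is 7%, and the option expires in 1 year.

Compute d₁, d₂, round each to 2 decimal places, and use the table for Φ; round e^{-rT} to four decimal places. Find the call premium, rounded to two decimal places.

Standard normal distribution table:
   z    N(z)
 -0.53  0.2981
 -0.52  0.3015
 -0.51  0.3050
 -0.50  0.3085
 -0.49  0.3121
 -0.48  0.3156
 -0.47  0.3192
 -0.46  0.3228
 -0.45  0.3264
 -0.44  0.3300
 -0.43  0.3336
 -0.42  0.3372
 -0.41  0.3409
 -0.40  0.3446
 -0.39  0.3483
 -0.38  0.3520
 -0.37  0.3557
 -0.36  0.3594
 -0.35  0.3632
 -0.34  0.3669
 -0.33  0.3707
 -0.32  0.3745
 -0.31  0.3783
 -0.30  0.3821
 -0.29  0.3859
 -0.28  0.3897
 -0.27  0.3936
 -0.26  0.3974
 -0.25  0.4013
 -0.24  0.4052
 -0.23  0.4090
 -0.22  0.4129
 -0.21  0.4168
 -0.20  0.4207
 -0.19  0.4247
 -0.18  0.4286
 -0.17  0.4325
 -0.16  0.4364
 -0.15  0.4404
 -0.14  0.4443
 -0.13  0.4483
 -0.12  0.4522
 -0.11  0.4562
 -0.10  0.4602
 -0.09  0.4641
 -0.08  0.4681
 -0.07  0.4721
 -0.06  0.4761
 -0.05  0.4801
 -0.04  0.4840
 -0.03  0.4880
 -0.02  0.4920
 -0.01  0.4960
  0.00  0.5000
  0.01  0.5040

T = 1;  σ√T = 0.4700
d₁ = [ln(190/230) + (0.07 + 0.47²/2)·1] / 0.4700 = [-0.1911 + 0.1804] / 0.4700 = -0.0226 ≈ -0.02
d₂ = d₁ − σ√T = -0.0226 − 0.4700 = -0.4926 ≈ -0.49
e^(−rT) = e^(−0.07·1) = 0.9324
N(d₁) = N(-0.02) = 0.4920;  N(d₂) = N(-0.49) = 0.3121
C = 190·0.4920 − 230·0.9324·0.3121 = 93.4800 − 66.9305 = 26.5495

€26.55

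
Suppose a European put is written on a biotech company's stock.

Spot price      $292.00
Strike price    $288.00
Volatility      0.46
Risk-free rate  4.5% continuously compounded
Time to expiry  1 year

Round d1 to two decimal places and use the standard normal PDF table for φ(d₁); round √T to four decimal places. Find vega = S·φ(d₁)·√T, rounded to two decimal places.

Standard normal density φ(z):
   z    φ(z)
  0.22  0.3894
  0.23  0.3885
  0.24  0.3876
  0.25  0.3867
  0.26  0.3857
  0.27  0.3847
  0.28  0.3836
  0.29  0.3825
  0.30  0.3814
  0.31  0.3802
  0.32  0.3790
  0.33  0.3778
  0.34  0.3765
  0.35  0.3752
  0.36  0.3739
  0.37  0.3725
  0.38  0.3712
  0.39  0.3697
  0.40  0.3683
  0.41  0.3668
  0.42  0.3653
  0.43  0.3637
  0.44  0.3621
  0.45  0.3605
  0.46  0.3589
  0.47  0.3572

109.18

T = 1;  σ√T = 0.4600
ln(S/K) + (r + σ²/2)T = ln(292/288) + (0.045 + 0.46²/2)·1 = 0.0138 + 0.1508 = 0.1646
d₁ = 0.1646 / 0.4600 = 0.3578 → 0.36
√T = √1 = 1.0000
φ(d₁) = φ(0.36) = 0.3739
vega = S·φ(d₁)·√T = 292·0.3739·1.0000 = 109.1788
(The call has the same vega.)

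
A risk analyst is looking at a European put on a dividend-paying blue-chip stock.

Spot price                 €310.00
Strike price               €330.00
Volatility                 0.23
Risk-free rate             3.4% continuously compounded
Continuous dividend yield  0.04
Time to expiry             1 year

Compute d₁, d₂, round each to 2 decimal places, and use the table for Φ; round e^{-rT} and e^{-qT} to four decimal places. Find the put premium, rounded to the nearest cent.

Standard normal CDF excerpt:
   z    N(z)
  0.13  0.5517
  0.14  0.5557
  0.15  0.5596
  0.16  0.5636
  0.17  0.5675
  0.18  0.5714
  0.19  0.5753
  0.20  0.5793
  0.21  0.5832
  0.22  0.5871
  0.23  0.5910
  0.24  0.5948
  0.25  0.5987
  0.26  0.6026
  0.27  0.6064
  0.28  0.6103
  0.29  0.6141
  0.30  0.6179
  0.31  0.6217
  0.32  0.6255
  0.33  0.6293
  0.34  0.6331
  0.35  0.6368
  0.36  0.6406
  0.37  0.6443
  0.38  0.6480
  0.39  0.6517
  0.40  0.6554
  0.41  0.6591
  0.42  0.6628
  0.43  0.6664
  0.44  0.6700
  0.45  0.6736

€40.05

σ√T = 0.23·√1 = 0.2300
d₁ = [ln(310/330) + (0.034 − 0.04 + 0.23²/2)·1] / 0.2300 = [-0.0625 + 0.0205] / 0.2300 = -0.1829 ⇒ -0.18
d₂ = d₁ − σ√T = -0.1829 − 0.2300 = -0.4129 ⇒ -0.41
exp(−qT) = exp(−0.04·1) = 0.9608;  exp(−rT) = exp(−0.034·1) = 0.9666
N(−d₂) = N(0.41) = 0.6591;  N(−d₁) = N(0.18) = 0.5714
P = 330·0.9666·0.6591 − 310·0.9608·0.5714 = 210.2384 − 170.1903 = 40.0481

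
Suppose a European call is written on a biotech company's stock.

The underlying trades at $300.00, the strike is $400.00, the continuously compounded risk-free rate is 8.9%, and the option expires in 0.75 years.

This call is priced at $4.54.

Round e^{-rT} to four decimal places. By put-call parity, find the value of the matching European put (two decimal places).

exp(−rT) = exp(−0.089·0.75) = 0.9354
Put-call parity: C − P = S − K·e^(−rT) = 300 − 400·0.9354 = 300 − 374.1600 = -74.1600
P = C − (C − P) = 4.54 − (-74.1600) = 78.7000

$78.70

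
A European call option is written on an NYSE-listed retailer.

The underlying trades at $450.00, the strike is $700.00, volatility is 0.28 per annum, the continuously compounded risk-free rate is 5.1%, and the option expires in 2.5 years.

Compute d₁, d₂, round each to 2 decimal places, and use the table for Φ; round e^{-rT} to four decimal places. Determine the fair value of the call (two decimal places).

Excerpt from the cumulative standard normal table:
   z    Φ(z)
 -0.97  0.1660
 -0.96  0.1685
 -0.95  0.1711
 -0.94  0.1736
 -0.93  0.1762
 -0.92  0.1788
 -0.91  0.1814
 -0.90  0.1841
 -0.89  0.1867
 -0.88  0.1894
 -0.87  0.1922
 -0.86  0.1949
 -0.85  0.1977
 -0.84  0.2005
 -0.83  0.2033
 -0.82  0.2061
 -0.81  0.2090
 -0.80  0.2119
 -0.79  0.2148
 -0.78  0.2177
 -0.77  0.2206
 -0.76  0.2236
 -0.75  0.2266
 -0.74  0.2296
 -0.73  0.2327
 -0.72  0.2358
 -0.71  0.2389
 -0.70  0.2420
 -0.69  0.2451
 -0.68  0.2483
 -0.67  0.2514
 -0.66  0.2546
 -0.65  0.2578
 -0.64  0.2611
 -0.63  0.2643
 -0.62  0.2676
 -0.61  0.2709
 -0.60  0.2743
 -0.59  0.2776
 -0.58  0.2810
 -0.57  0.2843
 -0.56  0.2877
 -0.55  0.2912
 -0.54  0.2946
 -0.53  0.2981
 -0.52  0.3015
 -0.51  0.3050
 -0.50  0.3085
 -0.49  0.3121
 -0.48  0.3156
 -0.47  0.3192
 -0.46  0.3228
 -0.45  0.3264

$31.87

σ√T = 0.28 × 1.5811 = 0.4427
ln(S/K) + (r + σ²/2)T = ln(450/700) + (0.051 + 0.28²/2)·2.5 = -0.4418 + 0.2255 = -0.2163
d₁ = -0.2163 / 0.4427 = -0.4886 which rounds to -0.49
d₂ = d₁ − σ√T = -0.4886 − 0.4427 = -0.9314 which rounds to -0.93
exp(−rT) = exp(−0.051·2.5) = 0.8803
C = 450·N(-0.49) − 700·0.8803·N(-0.93) = 450·0.3121 − 700·0.8803·0.1762 = 140.4450 − 108.5762 = 31.8688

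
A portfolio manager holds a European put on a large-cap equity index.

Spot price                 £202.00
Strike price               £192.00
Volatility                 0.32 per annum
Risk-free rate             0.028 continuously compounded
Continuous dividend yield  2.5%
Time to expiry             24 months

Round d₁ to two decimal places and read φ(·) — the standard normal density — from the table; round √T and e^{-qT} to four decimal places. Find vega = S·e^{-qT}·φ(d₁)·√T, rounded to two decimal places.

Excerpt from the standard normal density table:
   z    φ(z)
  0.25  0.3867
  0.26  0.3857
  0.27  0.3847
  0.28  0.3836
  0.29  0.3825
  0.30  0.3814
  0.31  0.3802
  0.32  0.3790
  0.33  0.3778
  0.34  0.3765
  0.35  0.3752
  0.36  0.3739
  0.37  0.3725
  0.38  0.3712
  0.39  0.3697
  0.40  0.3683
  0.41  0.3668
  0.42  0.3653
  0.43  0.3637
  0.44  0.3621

σ√T = 0.32 × 1.4142 = 0.4525
d₁ = [ln(202/192) + (0.028 − 0.025 + 0.32²/2)·2] / 0.4525 = [0.0508 + 0.1084] / 0.4525 = 0.3517 which rounds to 0.35
√T = √2 = 1.4142
φ(d₁) = φ(0.35) = 0.3752
exp(−qT) = exp(−0.025·2) = 0.9512
vega = S·exp(−qT)·φ(d₁)·√T = 202·0.9512·0.3752·1.4142 = 101.9523

101.95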